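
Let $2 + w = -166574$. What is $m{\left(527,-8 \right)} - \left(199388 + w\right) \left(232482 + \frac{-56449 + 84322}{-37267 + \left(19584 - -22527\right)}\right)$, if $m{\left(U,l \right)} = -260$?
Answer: $- \frac{9237978411103}{1211} \approx -7.6284 \cdot 10^{9}$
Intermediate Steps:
$w = -166576$ ($w = -2 - 166574 = -166576$)
$m{\left(527,-8 \right)} - \left(199388 + w\right) \left(232482 + \frac{-56449 + 84322}{-37267 + \left(19584 - -22527\right)}\right) = -260 - \left(199388 - 166576\right) \left(232482 + \frac{-56449 + 84322}{-37267 + \left(19584 - -22527\right)}\right) = -260 - 32812 \left(232482 + \frac{27873}{-37267 + \left(19584 + 22527\right)}\right) = -260 - 32812 \left(232482 + \frac{27873}{-37267 + 42111}\right) = -260 - 32812 \left(232482 + \frac{27873}{4844}\right) = -260 - 32812 \cdot \frac{1126170681}{4844} = -260 - \frac{9237978096243}{1211} = - \frac{9237978411103}{1211}$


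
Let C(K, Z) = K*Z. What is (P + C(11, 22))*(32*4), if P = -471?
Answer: -29312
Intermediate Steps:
(P + C(11, 22))*(32*4) = (-471 + 11*22)*(32*4) = (-471 + 242)*128 = -229*128 = -29312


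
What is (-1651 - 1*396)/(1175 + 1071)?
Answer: -2047/2246 ≈ -0.91140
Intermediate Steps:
(-1651 - 1*396)/(1175 + 1071) = (-1651 - 396)/2246 = -2047*1/2246 = -2047/2246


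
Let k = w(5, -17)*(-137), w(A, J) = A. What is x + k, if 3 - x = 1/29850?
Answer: -20357701/29850 ≈ -682.00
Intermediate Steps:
x = 89549/29850 (x = 3 - 1/29850 = 89549/29850 ≈ 3.0000)
k = -685 (k = 5*(-137) = -685)
x + k = 89549/29850 - 685 = -20357701/29850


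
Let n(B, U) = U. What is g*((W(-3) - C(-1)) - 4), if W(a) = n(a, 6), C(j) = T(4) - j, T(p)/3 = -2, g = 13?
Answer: 91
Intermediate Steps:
T(p) = -6 (T(p) = 3*(-2) = -6)
C(j) = -6 - j
W(a) = 6
g*((W(-3) - C(-1)) - 4) = 13*((6 - (-6 - 1*(-1))) - 4) = 13*((6 - (-6 + 1)) - 4) = 13*((6 - 1*(-5)) - 4) = 13*((6 + 5) - 4) = 13*(11 - 4) = 13*7 = 91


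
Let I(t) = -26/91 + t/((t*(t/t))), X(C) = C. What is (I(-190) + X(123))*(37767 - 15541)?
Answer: 19247716/7 ≈ 2.7497e+6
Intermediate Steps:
I(t) = 5/7 (I(t) = -26*1/91 + t/((t*1)) = -2/7 + t/t = -2/7 + 1 = 5/7)
(I(-190) + X(123))*(37767 - 15541) = (5/7 + 123)*(37767 - 15541) = (866/7)*22226 = 19247716/7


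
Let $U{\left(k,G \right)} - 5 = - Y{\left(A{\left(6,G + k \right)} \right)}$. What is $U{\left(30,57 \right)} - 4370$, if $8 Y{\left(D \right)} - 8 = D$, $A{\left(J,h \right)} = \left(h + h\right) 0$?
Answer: $-4366$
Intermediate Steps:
$A{\left(J,h \right)} = 0$ ($A{\left(J,h \right)} = 2 h 0 = 0$)
$Y{\left(D \right)} = 1 + \frac{D}{8}$
$U{\left(k,G \right)} = 4$ ($U{\left(k,G \right)} = 5 - \left(1 + \frac{1}{8} \cdot 0\right) = 5 - \left(1 + 0\right) = 5 - 1 = 4$)
$U{\left(30,57 \right)} - 4370 = 4 - 4370 = -4366$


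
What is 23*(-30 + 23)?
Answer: -161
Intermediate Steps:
23*(-30 + 23) = 23*(-7) = -161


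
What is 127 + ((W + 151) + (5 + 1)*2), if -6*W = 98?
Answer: 821/3 ≈ 273.67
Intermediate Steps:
W = -49/3 (W = -⅙*98 = -49/3 ≈ -16.333)
127 + ((W + 151) + (5 + 1)*2) = 127 + ((-49/3 + 151) + (5 + 1)*2) = 127 + (404/3 + 6*2) = 127 + (404/3 + 12) = 127 + 440/3 = 821/3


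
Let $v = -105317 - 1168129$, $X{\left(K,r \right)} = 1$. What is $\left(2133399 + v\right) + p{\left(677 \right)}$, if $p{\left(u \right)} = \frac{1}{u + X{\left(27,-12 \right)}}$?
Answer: $\frac{583048135}{678} \approx 8.5995 \cdot 10^{5}$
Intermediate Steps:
$v = -1273446$
$p{\left(u \right)} = \frac{1}{1 + u}$ ($p{\left(u \right)} = \frac{1}{u + 1} = \frac{1}{1 + u}$)
$\left(2133399 + v\right) + p{\left(677 \right)} = \left(2133399 - 1273446\right) + \frac{1}{1 + 677} = 859953 + \frac{1}{678} = \frac{583048135}{678}$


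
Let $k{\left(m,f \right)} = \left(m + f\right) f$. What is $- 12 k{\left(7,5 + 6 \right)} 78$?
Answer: $-185328$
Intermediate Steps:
$k{\left(m,f \right)} = f \left(f + m\right)$ ($k{\left(m,f \right)} = \left(f + m\right) f = f \left(f + m\right)$)
$- 12 k{\left(7,5 + 6 \right)} 78 = - 12 \left(5 + 6\right) \left(\left(5 + 6\right) + 7\right) 78 = - 12 \cdot 11 \left(11 + 7\right) 78 = - 12 \cdot 11 \cdot 18 \cdot 78 = \left(-12\right) 198 \cdot 78 = \left(-2376\right) 78 = -185328$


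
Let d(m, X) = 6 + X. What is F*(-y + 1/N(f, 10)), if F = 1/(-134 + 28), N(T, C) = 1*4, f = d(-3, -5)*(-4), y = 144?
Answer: 575/424 ≈ 1.3561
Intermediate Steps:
f = -4 (f = (6 - 5)*(-4) = 1*(-4) = -4)
N(T, C) = 4
F = -1/106 (F = 1/(-106) = -1/106 ≈ -0.0094340)
F*(-y + 1/N(f, 10)) = -(-1*144 + 1/4)/106 = -(-144 + ¼)/106 = -1/106*(-575/4) = 575/424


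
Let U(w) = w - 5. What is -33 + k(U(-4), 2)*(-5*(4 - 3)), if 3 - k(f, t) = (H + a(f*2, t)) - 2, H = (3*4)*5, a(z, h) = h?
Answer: 252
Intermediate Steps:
U(w) = -5 + w
H = 60 (H = 12*5 = 60)
k(f, t) = -55 - t (k(f, t) = 3 - ((60 + t) - 2) = 3 - (58 + t) = 3 + (-58 - t) = -55 - t)
-33 + k(U(-4), 2)*(-5*(4 - 3)) = -33 + (-55 - 1*2)*(-5*(4 - 3)) = -33 + (-55 - 2)*(-5*1) = -33 - 57*(-5) = -33 + 285 = 252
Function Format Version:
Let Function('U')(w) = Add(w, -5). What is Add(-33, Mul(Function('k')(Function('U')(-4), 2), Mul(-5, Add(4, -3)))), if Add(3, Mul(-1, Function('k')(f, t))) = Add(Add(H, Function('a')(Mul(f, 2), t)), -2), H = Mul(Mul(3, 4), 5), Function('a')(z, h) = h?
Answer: 252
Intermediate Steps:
Function('U')(w) = Add(-5, w)
H = 60 (H = Mul(12, 5) = 60)
Function('k')(f, t) = Add(-55, Mul(-1, t)) (Function('k')(f, t) = Add(3, Mul(-1, Add(Add(60, t), -2))) = Add(3, Mul(-1, Add(58, t))) = Add(3, Add(-58, Mul(-1, t))) = Add(-55, Mul(-1, t)))
Add(-33, Mul(Function('k')(Function('U')(-4), 2), Mul(-5, Add(4, -3)))) = Add(-33, Mul(Add(-55, Mul(-1, 2)), Mul(-5, Add(4, -3)))) = Add(-33, Mul(Add(-55, -2), Mul(-5, 1))) = Add(-33, Mul(-57, -5)) = Add(-33, 285) = 252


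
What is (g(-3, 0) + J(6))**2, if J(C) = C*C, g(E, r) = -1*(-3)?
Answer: 1521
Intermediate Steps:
g(E, r) = 3
J(C) = C**2
(g(-3, 0) + J(6))**2 = (3 + 6**2)**2 = (3 + 36)**2 = 39**2 = 1521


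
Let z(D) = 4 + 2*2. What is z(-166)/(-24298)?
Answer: -4/12149 ≈ -0.00032925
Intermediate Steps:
z(D) = 8 (z(D) = 4 + 4 = 8)
z(-166)/(-24298) = 8/(-24298) = 8*(-1/24298) = -4/12149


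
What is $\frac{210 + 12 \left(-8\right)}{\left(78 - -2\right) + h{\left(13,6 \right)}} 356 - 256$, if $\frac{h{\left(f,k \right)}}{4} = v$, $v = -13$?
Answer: $\frac{8354}{7} \approx 1193.4$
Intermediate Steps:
$h{\left(f,k \right)} = -52$ ($h{\left(f,k \right)} = 4 \left(-13\right) = -52$)
$\frac{210 + 12 \left(-8\right)}{\left(78 - -2\right) + h{\left(13,6 \right)}} 356 - 256 = \frac{210 + 12 \left(-8\right)}{\left(78 - -2\right) - 52} \cdot 356 - 256 = \frac{210 - 96}{\left(78 + 2\right) - 52} \cdot 356 - 256 = \frac{114}{80 - 52} \cdot 356 - 256 = \frac{114}{28} \cdot 356 - 256 = 114 \cdot \frac{1}{28} \cdot 356 - 256 = \frac{57}{14} \cdot 356 - 256 = \frac{10146}{7} - 256 = \frac{8354}{7}$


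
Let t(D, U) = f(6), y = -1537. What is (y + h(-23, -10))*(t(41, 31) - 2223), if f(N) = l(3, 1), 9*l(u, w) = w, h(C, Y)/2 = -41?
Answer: 32389714/9 ≈ 3.5989e+6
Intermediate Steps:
h(C, Y) = -82 (h(C, Y) = 2*(-41) = -82)
l(u, w) = w/9
f(N) = 1/9 (f(N) = (1/9)*1 = 1/9)
t(D, U) = 1/9
(y + h(-23, -10))*(t(41, 31) - 2223) = (-1537 - 82)*(1/9 - 2223) = -1619*(-20006/9) = 32389714/9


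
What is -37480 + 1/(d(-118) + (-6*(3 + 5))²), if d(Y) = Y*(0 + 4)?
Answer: -68663359/1832 ≈ -37480.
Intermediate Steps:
d(Y) = 4*Y (d(Y) = Y*4 = 4*Y)
-37480 + 1/(d(-118) + (-6*(3 + 5))²) = -37480 + 1/(4*(-118) + (-6*(3 + 5))²) = -37480 + 1/(-472 + (-6*8)²) = -37480 + 1/(-472 + (-48)²) = -37480 + 1/(-472 + 2304) = -37480 + 1/1832 = -68663359/1832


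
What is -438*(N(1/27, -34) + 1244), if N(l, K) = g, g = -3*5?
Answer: -538302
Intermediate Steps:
g = -15
N(l, K) = -15
-438*(N(1/27, -34) + 1244) = -438*(-15 + 1244) = -438*1229 = -538302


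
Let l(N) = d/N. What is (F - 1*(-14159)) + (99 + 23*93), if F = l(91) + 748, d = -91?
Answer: 17144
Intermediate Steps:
l(N) = -91/N
F = 747 (F = -91/91 + 748 = -91*1/91 + 748 = -1 + 748 = 747)
(F - 1*(-14159)) + (99 + 23*93) = (747 - 1*(-14159)) + (99 + 23*93) = (747 + 14159) + (99 + 2139) = 14906 + 2238 = 17144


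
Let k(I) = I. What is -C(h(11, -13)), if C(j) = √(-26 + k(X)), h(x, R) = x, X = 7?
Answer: -I*√19 ≈ -4.3589*I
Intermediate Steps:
C(j) = I*√19 (C(j) = √(-26 + 7) = √(-19) = I*√19)
-C(h(11, -13)) = -I*√19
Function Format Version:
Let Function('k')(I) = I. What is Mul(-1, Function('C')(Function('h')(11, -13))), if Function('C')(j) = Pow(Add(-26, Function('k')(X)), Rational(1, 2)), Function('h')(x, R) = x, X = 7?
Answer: Mul(-1, I, Pow(19, Rational(1, 2))) ≈ Mul(-4.3589, I)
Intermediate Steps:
Function('C')(j) = Mul(I, Pow(19, Rational(1, 2))) (Function('C')(j) = Pow(Add(-26, 7), Rational(1, 2)) = Pow(-19, Rational(1, 2)) = Mul(I, Pow(19, Rational(1, 2))))
Mul(-1, Function('C')(Function('h')(11, -13))) = Mul(-1, Mul(I, Pow(19, Rational(1, 2)))) = Mul(-1, I, Pow(19, Rational(1, 2)))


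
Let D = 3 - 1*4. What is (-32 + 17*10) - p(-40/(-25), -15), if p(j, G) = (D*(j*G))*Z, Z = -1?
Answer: 162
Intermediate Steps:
D = -1 (D = 3 - 4 = -1)
p(j, G) = G*j (p(j, G) = -j*G*(-1) = -G*j*(-1) = G*j)
(-32 + 17*10) - p(-40/(-25), -15) = (-32 + 17*10) - (-15)*(-40/(-25)) = (-32 + 170) - (-15)*(-40*(-1/25)) = 138 - (-15)*8/5 = 138 - 1*(-24) = 138 + 24 = 162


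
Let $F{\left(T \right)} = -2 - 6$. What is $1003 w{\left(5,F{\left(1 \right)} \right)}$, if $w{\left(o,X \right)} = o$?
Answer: $5015$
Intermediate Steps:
$F{\left(T \right)} = -8$ ($F{\left(T \right)} = -2 - 6 = -8$)
$1003 w{\left(5,F{\left(1 \right)} \right)} = 1003 \cdot 5 = 5015$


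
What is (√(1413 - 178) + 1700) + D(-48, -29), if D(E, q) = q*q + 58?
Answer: 2599 + √1235 ≈ 2634.1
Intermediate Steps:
D(E, q) = 58 + q² (D(E, q) = q² + 58 = 58 + q²)
(√(1413 - 178) + 1700) + D(-48, -29) = (√(1413 - 178) + 1700) + (58 + (-29)²) = (√1235 + 1700) + (58 + 841) = (1700 + √1235) + 899 = 2599 + √1235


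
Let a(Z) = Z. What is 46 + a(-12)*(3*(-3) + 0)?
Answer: 154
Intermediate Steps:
46 + a(-12)*(3*(-3) + 0) = 46 - 12*(3*(-3) + 0) = 46 - 12*(-9 + 0) = 46 - 12*(-9) = 46 + 108 = 154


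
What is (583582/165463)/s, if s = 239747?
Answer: 583582/39669257861 ≈ 1.4711e-5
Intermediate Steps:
(583582/165463)/s = (583582/165463)/239747 = (583582*(1/165463))*(1/239747) = (583582/165463)*(1/239747) = 583582/39669257861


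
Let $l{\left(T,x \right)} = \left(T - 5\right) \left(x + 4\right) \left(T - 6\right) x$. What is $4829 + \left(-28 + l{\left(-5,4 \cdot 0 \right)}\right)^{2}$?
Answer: $5613$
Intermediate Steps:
$l{\left(T,x \right)} = x \left(-6 + T\right) \left(-5 + T\right) \left(4 + x\right)$ ($l{\left(T,x \right)} = \left(-5 + T\right) \left(4 + x\right) \left(T - 6\right) x = \left(-5 + T\right) \left(4 + x\right) \left(-6 + T\right) x = \left(-6 + T\right) \left(-5 + T\right) \left(4 + x\right) x = x \left(-6 + T\right) \left(-5 + T\right) \left(4 + x\right)$)
$4829 + \left(-28 + l{\left(-5,4 \cdot 0 \right)}\right)^{2} = 4829 + \left(-28 + 4 \cdot 0 \left(120 - -220 + 4 \left(-5\right)^{2} + 30 \cdot 4 \cdot 0 + 4 \cdot 0 \left(-5\right)^{2} - - 55 \cdot 4 \cdot 0\right)\right)^{2} = 4829 + \left(-28 + 0 \left(120 + 220 + 4 \cdot 25 + 30 \cdot 0 + 0 \cdot 25 - \left(-55\right) 0\right)\right)^{2} = 4829 + \left(-28 + 0 \left(120 + 220 + 100 + 0 + 0 + 0\right)\right)^{2} = 4829 + \left(-28 + 0 \cdot 440\right)^{2} = 4829 + \left(-28 + 0\right)^{2} = 4829 + \left(-28\right)^{2} = 4829 + 784 = 5613$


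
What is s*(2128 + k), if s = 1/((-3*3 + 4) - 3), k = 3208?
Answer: -667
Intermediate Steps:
s = -⅛ (s = 1/((-9 + 4) - 3) = 1/(-5 - 3) = 1/(-8) = -⅛ ≈ -0.12500)
s*(2128 + k) = -(2128 + 3208)/8 = -⅛*5336 = -667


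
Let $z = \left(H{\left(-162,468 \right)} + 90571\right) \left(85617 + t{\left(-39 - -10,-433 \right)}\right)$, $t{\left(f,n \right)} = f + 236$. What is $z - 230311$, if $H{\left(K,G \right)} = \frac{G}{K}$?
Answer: $7772687257$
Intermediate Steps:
$t{\left(f,n \right)} = 236 + f$
$z = 7772917568$ ($z = \left(\frac{468}{-162} + 90571\right) \left(85617 + \left(236 - 29\right)\right) = \left(468 \left(- \frac{1}{162}\right) + 90571\right) \left(85617 + \left(236 + \left(-39 + 10\right)\right)\right) = \left(- \frac{26}{9} + 90571\right) \left(85617 + \left(236 - 29\right)\right) = \frac{815113 \left(85617 + 207\right)}{9} = \frac{815113}{9} \cdot 85824 = 7772917568$)
$z - 230311 = 7772917568 - 230311 = 7772687257$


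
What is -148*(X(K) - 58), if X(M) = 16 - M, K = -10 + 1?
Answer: 4884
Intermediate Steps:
K = -9
-148*(X(K) - 58) = -148*((16 - 1*(-9)) - 58) = -148*((16 + 9) - 58) = -148*(25 - 58) = -148*(-33) = 4884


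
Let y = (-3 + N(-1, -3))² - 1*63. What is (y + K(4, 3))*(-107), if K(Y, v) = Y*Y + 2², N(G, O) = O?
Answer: 749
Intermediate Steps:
y = -27 (y = (-3 - 3)² - 1*63 = (-6)² - 63 = 36 - 63 = -27)
K(Y, v) = 4 + Y² (K(Y, v) = Y² + 4 = 4 + Y²)
(y + K(4, 3))*(-107) = (-27 + (4 + 4²))*(-107) = (-27 + (4 + 16))*(-107) = (-27 + 20)*(-107) = -7*(-107) = 749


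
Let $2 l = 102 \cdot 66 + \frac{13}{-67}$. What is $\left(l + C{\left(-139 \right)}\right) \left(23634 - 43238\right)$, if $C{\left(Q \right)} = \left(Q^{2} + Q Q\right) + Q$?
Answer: $- \frac{54993464266}{67} \approx -8.208 \cdot 10^{8}$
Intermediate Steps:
$l = \frac{451031}{134}$ ($l = \frac{102 \cdot 66 + \frac{13}{-67}}{2} = \frac{6732 + 13 \left(- \frac{1}{67}\right)}{2} = \frac{6732 - \frac{13}{67}}{2} = \frac{1}{2} \cdot \frac{451031}{67} = \frac{451031}{134} \approx 3365.9$)
$C{\left(Q \right)} = Q + 2 Q^{2}$ ($C{\left(Q \right)} = \left(Q^{2} + Q^{2}\right) + Q = 2 Q^{2} + Q = Q + 2 Q^{2}$)
$\left(l + C{\left(-139 \right)}\right) \left(23634 - 43238\right) = \left(\frac{451031}{134} - 139 \left(1 + 2 \left(-139\right)\right)\right) \left(23634 - 43238\right) = \left(\frac{451031}{134} - 139 \left(1 - 278\right)\right) \left(-19604\right) = \left(\frac{451031}{134} - -38503\right) \left(-19604\right) = \left(\frac{451031}{134} + 38503\right) \left(-19604\right) = \frac{5610433}{134} \left(-19604\right) = - \frac{54993464266}{67}$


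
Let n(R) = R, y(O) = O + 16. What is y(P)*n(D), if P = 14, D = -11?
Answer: -330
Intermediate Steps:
y(O) = 16 + O
y(P)*n(D) = (16 + 14)*(-11) = 30*(-11) = -330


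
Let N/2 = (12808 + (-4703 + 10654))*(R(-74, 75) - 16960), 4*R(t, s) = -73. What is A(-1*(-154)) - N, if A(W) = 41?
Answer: 1273980049/2 ≈ 6.3699e+8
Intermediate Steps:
R(t, s) = -73/4 (R(t, s) = (¼)*(-73) = -73/4)
N = -1273979967/2 (N = 2*((12808 + (-4703 + 10654))*(-73/4 - 16960)) = 2*((12808 + 5951)*(-67913/4)) = 2*(18759*(-67913/4)) = 2*(-1273979967/4) = -1273979967/2 ≈ -6.3699e+8)
A(-1*(-154)) - N = 41 - 1*(-1273979967/2) = 41 + 1273979967/2 = 1273980049/2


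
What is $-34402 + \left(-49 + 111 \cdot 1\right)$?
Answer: $-34340$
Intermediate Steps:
$-34402 + \left(-49 + 111 \cdot 1\right) = -34402 + \left(-49 + 111\right) = -34402 + 62 = -34340$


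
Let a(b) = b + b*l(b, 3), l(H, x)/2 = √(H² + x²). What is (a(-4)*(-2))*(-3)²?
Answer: 792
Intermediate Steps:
l(H, x) = 2*√(H² + x²)
a(b) = b + 2*b*√(9 + b²) (a(b) = b + b*(2*√(b² + 3²)) = b + b*(2*√(b² + 9)) = b + b*(2*√(9 + b²)) = b + 2*b*√(9 + b²))
(a(-4)*(-2))*(-3)² = (-4*(1 + 2*√(9 + (-4)²))*(-2))*(-3)² = (-4*(1 + 2*√(9 + 16))*(-2))*9 = (-4*(1 + 2*√25)*(-2))*9 = (-4*(1 + 2*5)*(-2))*9 = (-4*(1 + 10)*(-2))*9 = (-4*11*(-2))*9 = -44*(-2)*9 = 88*9 = 792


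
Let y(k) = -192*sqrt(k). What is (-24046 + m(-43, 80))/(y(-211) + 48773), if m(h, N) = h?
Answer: -1174892797/2386583833 - 4625088*I*sqrt(211)/2386583833 ≈ -0.49229 - 0.02815*I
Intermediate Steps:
(-24046 + m(-43, 80))/(y(-211) + 48773) = (-24046 - 43)/(-192*I*sqrt(211) + 48773) = -24089/(-192*I*sqrt(211) + 48773) = -24089/(48773 - 192*I*sqrt(211))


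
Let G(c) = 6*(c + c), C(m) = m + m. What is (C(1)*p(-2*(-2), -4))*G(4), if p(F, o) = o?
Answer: -384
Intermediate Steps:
C(m) = 2*m
G(c) = 12*c (G(c) = 6*(2*c) = 12*c)
(C(1)*p(-2*(-2), -4))*G(4) = ((2*1)*(-4))*(12*4) = (2*(-4))*48 = -8*48 = -384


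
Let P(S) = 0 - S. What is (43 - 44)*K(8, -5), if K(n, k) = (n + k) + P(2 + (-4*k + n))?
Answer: 27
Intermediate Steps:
P(S) = -S
K(n, k) = -2 + 5*k (K(n, k) = (n + k) - (2 + (-4*k + n)) = (k + n) - (2 + (n - 4*k)) = (k + n) - (2 + n - 4*k) = (k + n) + (-2 - n + 4*k) = -2 + 5*k)
(43 - 44)*K(8, -5) = (43 - 44)*(-2 + 5*(-5)) = -(-2 - 25) = -1*(-27) = 27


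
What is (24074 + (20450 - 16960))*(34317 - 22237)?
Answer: 332973120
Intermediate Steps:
(24074 + (20450 - 16960))*(34317 - 22237) = (24074 + 3490)*12080 = 27564*12080 = 332973120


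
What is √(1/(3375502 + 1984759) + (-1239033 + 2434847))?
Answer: √34358603767772285755/5360261 ≈ 1093.5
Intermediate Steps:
√(1/(3375502 + 1984759) + (-1239033 + 2434847)) = √(1/5360261 + 1195814) = √(6409875147455/5360261) = √34358603767772285755/5360261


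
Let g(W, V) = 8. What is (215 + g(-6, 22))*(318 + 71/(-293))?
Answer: 20761969/293 ≈ 70860.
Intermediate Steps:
(215 + g(-6, 22))*(318 + 71/(-293)) = (215 + 8)*(318 + 71/(-293)) = 223*(318 + 71*(-1/293)) = 223*(318 - 71/293) = 223*(93103/293) = 20761969/293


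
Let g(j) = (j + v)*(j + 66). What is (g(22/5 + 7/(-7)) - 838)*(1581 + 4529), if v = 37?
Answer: 60053968/5 ≈ 1.2011e+7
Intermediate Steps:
g(j) = (37 + j)*(66 + j) (g(j) = (j + 37)*(j + 66) = (37 + j)*(66 + j))
(g(22/5 + 7/(-7)) - 838)*(1581 + 4529) = ((2442 + (22/5 + 7/(-7))**2 + 103*(22/5 + 7/(-7))) - 838)*(1581 + 4529) = ((2442 + (22*(1/5) + 7*(-1/7))**2 + 103*(22*(1/5) + 7*(-1/7))) - 838)*6110 = ((2442 + (22/5 - 1)**2 + 103*(22/5 - 1)) - 838)*6110 = ((2442 + (17/5)**2 + 103*(17/5)) - 838)*6110 = ((2442 + 289/25 + 1751/5) - 838)*6110 = (70094/25 - 838)*6110 = (49144/25)*6110 = 60053968/5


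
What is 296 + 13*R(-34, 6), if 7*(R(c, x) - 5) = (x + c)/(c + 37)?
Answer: 1031/3 ≈ 343.67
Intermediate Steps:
R(c, x) = 5 + (c + x)/(7*(37 + c)) (R(c, x) = 5 + ((x + c)/(c + 37))/7 = 5 + ((c + x)/(37 + c))/7 = 5 + (c + x)/(7*(37 + c)))
296 + 13*R(-34, 6) = 296 + 13*((1295 + 6 + 36*(-34))/(7*(37 - 34))) = 296 + 13*((⅐)*(1295 + 6 - 1224)/3) = 296 + 13*((⅐)*(⅓)*77) = 296 + 13*(11/3) = 296 + 143/3 = 1031/3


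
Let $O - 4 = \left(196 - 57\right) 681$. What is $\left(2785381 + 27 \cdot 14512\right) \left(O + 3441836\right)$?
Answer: $11236182305295$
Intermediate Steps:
$O = 94663$ ($O = 4 + \left(196 - 57\right) 681 = 4 + 139 \cdot 681 = 4 + 94659 = 94663$)
$\left(2785381 + 27 \cdot 14512\right) \left(O + 3441836\right) = \left(2785381 + 27 \cdot 14512\right) \left(94663 + 3441836\right) = \left(2785381 + 391824\right) 3536499 = 3177205 \cdot 3536499 = 11236182305295$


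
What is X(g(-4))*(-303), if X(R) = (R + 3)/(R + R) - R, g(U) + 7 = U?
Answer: -37875/11 ≈ -3443.2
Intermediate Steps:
g(U) = -7 + U
X(R) = -R + (3 + R)/(2*R) (X(R) = (3 + R)/((2*R)) - R = (3 + R)*(1/(2*R)) - R = (3 + R)/(2*R) - R = -R + (3 + R)/(2*R))
X(g(-4))*(-303) = (½ - (-7 - 4) + 3/(2*(-7 - 4)))*(-303) = (½ - 1*(-11) + (3/2)/(-11))*(-303) = (½ + 11 + (3/2)*(-1/11))*(-303) = (½ + 11 - 3/22)*(-303) = (125/11)*(-303) = -37875/11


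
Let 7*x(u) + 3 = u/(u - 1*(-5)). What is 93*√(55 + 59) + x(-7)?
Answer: 1/14 + 93*√114 ≈ 993.04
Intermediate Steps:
x(u) = -3/7 + u/(7*(5 + u)) (x(u) = -3/7 + (u/(u - 1*(-5)))/7 = -3/7 + (u/(u + 5))/7 = -3/7 + (u/(5 + u))/7 = -3/7 + u/(7*(5 + u)))
93*√(55 + 59) + x(-7) = 93*√(55 + 59) + (-15 - 2*(-7))/(7*(5 - 7)) = 93*√114 + (⅐)*(-15 + 14)/(-2) = 93*√114 + (⅐)*(-½)*(-1) = 93*√114 + 1/14 = 1/14 + 93*√114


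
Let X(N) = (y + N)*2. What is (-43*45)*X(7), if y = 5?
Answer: -46440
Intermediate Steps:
X(N) = 10 + 2*N (X(N) = (5 + N)*2 = 10 + 2*N)
(-43*45)*X(7) = (-43*45)*(10 + 2*7) = -1935*(10 + 14) = -1935*24 = -46440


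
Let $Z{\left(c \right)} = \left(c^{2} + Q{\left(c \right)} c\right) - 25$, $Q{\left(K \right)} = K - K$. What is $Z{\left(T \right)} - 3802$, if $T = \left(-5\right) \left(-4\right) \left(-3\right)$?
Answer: $-227$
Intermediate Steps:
$Q{\left(K \right)} = 0$
$T = -60$ ($T = 20 \left(-3\right) = -60$)
$Z{\left(c \right)} = -25 + c^{2}$ ($Z{\left(c \right)} = \left(c^{2} + 0 c\right) - 25 = \left(c^{2} + 0\right) - 25 = c^{2} - 25 = -25 + c^{2}$)
$Z{\left(T \right)} - 3802 = \left(-25 + \left(-60\right)^{2}\right) - 3802 = \left(-25 + 3600\right) - 3802 = 3575 - 3802 = -227$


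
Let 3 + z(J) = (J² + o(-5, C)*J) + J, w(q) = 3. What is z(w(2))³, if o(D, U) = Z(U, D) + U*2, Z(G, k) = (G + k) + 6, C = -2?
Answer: -216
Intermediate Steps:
Z(G, k) = 6 + G + k
o(D, U) = 6 + D + 3*U (o(D, U) = (6 + U + D) + U*2 = (6 + D + U) + 2*U = 6 + D + 3*U)
z(J) = -3 + J² - 4*J (z(J) = -3 + ((J² + (6 - 5 + 3*(-2))*J) + J) = -3 + ((J² + (6 - 5 - 6)*J) + J) = -3 + ((J² - 5*J) + J) = -3 + (J² - 4*J) = -3 + J² - 4*J)
z(w(2))³ = (-3 + 3² - 4*3)³ = (-3 + 9 - 12)³ = (-6)³ = -216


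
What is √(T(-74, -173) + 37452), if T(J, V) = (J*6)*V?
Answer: 138*√6 ≈ 338.03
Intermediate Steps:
T(J, V) = 6*J*V (T(J, V) = (6*J)*V = 6*J*V)
√(T(-74, -173) + 37452) = √(6*(-74)*(-173) + 37452) = √(76812 + 37452) = √114264 = 138*√6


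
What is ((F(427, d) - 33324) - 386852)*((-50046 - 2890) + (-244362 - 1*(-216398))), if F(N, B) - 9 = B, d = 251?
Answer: 33971204400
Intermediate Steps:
F(N, B) = 9 + B
((F(427, d) - 33324) - 386852)*((-50046 - 2890) + (-244362 - 1*(-216398))) = (((9 + 251) - 33324) - 386852)*((-50046 - 2890) + (-244362 - 1*(-216398))) = ((260 - 33324) - 386852)*(-52936 + (-244362 + 216398)) = (-33064 - 386852)*(-52936 - 27964) = -419916*(-80900) = 33971204400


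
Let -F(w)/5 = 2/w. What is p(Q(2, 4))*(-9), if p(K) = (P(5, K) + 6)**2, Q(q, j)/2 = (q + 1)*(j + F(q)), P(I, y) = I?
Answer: -1089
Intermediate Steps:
F(w) = -10/w
Q(q, j) = 2*(1 + q)*(j - 10/q) (Q(q, j) = 2*((q + 1)*(j - 10/q)) = 2*((1 + q)*(j - 10/q)) = 2*(1 + q)*(j - 10/q))
p(K) = 121 (p(K) = (5 + 6)**2 = 11**2 = 121)
p(Q(2, 4))*(-9) = 121*(-9) = -1089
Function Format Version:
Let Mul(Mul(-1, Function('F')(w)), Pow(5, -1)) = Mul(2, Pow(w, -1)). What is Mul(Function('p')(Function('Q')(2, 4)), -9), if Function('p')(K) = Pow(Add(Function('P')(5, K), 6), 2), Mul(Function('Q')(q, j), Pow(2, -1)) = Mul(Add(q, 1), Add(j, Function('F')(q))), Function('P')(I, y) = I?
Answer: -1089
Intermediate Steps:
Function('F')(w) = Mul(-10, Pow(w, -1)) (Function('F')(w) = Mul(-5, Mul(2, Pow(w, -1))) = Mul(-10, Pow(w, -1)))
Function('Q')(q, j) = Mul(2, Add(1, q), Add(j, Mul(-10, Pow(q, -1)))) (Function('Q')(q, j) = Mul(2, Mul(Add(q, 1), Add(j, Mul(-10, Pow(q, -1))))) = Mul(2, Mul(Add(1, q), Add(j, Mul(-10, Pow(q, -1))))) = Mul(2, Add(1, q), Add(j, Mul(-10, Pow(q, -1)))))
Function('p')(K) = 121 (Function('p')(K) = Pow(Add(5, 6), 2) = Pow(11, 2) = 121)
Mul(Function('p')(Function('Q')(2, 4)), -9) = Mul(121, -9) = -1089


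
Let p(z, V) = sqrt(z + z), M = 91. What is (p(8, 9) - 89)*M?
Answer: -7735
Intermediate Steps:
p(z, V) = sqrt(2)*sqrt(z) (p(z, V) = sqrt(2*z) = sqrt(2)*sqrt(z))
(p(8, 9) - 89)*M = (sqrt(2)*sqrt(8) - 89)*91 = (sqrt(2)*(2*sqrt(2)) - 89)*91 = (4 - 89)*91 = -85*91 = -7735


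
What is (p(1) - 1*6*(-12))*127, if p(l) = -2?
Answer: 8890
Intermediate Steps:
(p(1) - 1*6*(-12))*127 = (-2 - 1*6*(-12))*127 = (-2 - 6*(-12))*127 = (-2 + 72)*127 = 70*127 = 8890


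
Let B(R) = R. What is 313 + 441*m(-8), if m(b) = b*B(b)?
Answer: 28537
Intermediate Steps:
m(b) = b**2 (m(b) = b*b = b**2)
313 + 441*m(-8) = 313 + 441*(-8)**2 = 313 + 441*64 = 313 + 28224 = 28537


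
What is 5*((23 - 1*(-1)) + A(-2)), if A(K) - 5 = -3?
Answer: 130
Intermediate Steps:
A(K) = 2 (A(K) = 5 - 3 = 2)
5*((23 - 1*(-1)) + A(-2)) = 5*((23 - 1*(-1)) + 2) = 5*((23 + 1) + 2) = 5*(24 + 2) = 5*26 = 130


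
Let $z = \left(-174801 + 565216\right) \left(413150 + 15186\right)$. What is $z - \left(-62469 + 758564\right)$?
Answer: $167228103345$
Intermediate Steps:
$z = 167228799440$ ($z = 390415 \cdot 428336 = 167228799440$)
$z - \left(-62469 + 758564\right) = 167228799440 - \left(-62469 + 758564\right) = 167228799440 - 696095 = 167228103345$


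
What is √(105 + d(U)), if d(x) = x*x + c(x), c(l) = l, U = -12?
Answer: √237 ≈ 15.395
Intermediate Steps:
d(x) = x + x² (d(x) = x*x + x = x² + x = x + x²)
√(105 + d(U)) = √(105 - 12*(1 - 12)) = √(105 - 12*(-11)) = √(105 + 132) = √237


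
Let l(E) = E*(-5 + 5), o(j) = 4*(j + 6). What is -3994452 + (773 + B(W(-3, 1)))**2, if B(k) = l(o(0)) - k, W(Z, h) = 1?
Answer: -3398468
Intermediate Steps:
o(j) = 24 + 4*j (o(j) = 4*(6 + j) = 24 + 4*j)
l(E) = 0 (l(E) = E*0 = 0)
B(k) = -k (B(k) = 0 - k = -k)
-3994452 + (773 + B(W(-3, 1)))**2 = -3994452 + (773 - 1*1)**2 = -3994452 + (773 - 1)**2 = -3994452 + 772**2 = -3994452 + 595984 = -3398468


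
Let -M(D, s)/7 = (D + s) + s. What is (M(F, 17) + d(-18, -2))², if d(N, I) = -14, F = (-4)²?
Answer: 132496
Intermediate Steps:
F = 16
M(D, s) = -14*s - 7*D (M(D, s) = -7*((D + s) + s) = -7*(D + 2*s) = -14*s - 7*D)
(M(F, 17) + d(-18, -2))² = ((-14*17 - 7*16) - 14)² = ((-238 - 112) - 14)² = (-350 - 14)² = (-364)² = 132496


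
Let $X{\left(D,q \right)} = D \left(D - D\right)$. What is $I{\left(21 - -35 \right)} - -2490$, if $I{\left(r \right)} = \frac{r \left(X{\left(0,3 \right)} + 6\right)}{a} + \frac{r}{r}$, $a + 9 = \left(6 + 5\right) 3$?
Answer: $2505$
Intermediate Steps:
$X{\left(D,q \right)} = 0$ ($X{\left(D,q \right)} = D 0 = 0$)
$a = 24$ ($a = -9 + \left(6 + 5\right) 3 = -9 + 11 \cdot 3 = -9 + 33 = 24$)
$I{\left(r \right)} = 1 + \frac{r}{4}$ ($I{\left(r \right)} = \frac{r \left(0 + 6\right)}{24} + \frac{r}{r} = r 6 \cdot \frac{1}{24} + 1 = 6 r \frac{1}{24} + 1 = \frac{r}{4} + 1 = 1 + \frac{r}{4}$)
$I{\left(21 - -35 \right)} - -2490 = \left(1 + \frac{21 - -35}{4}\right) - -2490 = \left(1 + \frac{21 + 35}{4}\right) + 2490 = \left(1 + \frac{1}{4} \cdot 56\right) + 2490 = \left(1 + 14\right) + 2490 = 15 + 2490 = 2505$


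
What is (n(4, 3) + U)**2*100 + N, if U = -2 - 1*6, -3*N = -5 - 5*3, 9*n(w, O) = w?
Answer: 462940/81 ≈ 5715.3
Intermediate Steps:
n(w, O) = w/9
N = 20/3 (N = -(-5 - 5*3)/3 = -(-5 - 15)/3 = -1/3*(-20) = 20/3 ≈ 6.6667)
U = -8 (U = -2 - 6 = -8)
(n(4, 3) + U)**2*100 + N = ((1/9)*4 - 8)**2*100 + 20/3 = (4/9 - 8)**2*100 + 20/3 = (-68/9)**2*100 + 20/3 = (4624/81)*100 + 20/3 = 462400/81 + 20/3 = 462940/81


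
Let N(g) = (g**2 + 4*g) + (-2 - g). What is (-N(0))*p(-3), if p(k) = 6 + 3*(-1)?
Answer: 6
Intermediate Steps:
p(k) = 3 (p(k) = 6 - 3 = 3)
N(g) = -2 + g**2 + 3*g
(-N(0))*p(-3) = -(-2 + 0**2 + 3*0)*3 = -(-2 + 0 + 0)*3 = -1*(-2)*3 = 2*3 = 6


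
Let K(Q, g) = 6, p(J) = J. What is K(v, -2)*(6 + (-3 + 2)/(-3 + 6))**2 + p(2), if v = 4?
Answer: 584/3 ≈ 194.67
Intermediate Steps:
K(v, -2)*(6 + (-3 + 2)/(-3 + 6))**2 + p(2) = 6*(6 + (-3 + 2)/(-3 + 6))**2 + 2 = 6*(6 - 1/3)**2 + 2 = 6*(17/3)**2 + 2 = 6*(289/9) + 2 = 578/3 + 2 = 584/3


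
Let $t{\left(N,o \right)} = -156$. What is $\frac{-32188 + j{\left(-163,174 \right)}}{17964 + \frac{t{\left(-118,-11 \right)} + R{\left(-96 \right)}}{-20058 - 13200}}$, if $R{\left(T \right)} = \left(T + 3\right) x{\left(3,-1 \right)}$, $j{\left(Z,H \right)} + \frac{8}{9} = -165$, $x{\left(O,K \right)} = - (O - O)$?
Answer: $- \frac{1614038455}{896170302} \approx -1.801$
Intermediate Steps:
$x{\left(O,K \right)} = 0$ ($x{\left(O,K \right)} = \left(-1\right) 0 = 0$)
$j{\left(Z,H \right)} = - \frac{1493}{9}$ ($j{\left(Z,H \right)} = - \frac{8}{9} - 165 = - \frac{1493}{9}$)
$R{\left(T \right)} = 0$ ($R{\left(T \right)} = \left(T + 3\right) 0 = \left(3 + T\right) 0 = 0$)
$\frac{-32188 + j{\left(-163,174 \right)}}{17964 + \frac{t{\left(-118,-11 \right)} + R{\left(-96 \right)}}{-20058 - 13200}} = \frac{-32188 - \frac{1493}{9}}{17964 + \frac{-156 + 0}{-20058 - 13200}} = - \frac{291185}{9 \left(17964 - \frac{156}{-33258}\right)} = - \frac{291185}{9 \left(17964 - - \frac{26}{5543}\right)} = - \frac{291185}{9 \left(17964 + \frac{26}{5543}\right)} = - \frac{291185}{9 \cdot \frac{99574478}{5543}} = \left(- \frac{291185}{9}\right) \frac{5543}{99574478} = - \frac{1614038455}{896170302}$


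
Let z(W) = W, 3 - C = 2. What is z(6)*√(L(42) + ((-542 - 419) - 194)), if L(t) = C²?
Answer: 6*I*√1154 ≈ 203.82*I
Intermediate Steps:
C = 1 (C = 3 - 1*2 = 3 - 2 = 1)
L(t) = 1 (L(t) = 1² = 1)
z(6)*√(L(42) + ((-542 - 419) - 194)) = 6*√(1 + ((-542 - 419) - 194)) = 6*√(1 + (-961 - 194)) = 6*√(1 - 1155) = 6*√(-1154) = 6*(I*√1154) = 6*I*√1154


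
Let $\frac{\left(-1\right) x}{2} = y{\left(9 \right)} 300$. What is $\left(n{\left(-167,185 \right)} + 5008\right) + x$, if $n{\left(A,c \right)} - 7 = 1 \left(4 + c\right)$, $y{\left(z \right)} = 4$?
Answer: $2804$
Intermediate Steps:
$n{\left(A,c \right)} = 11 + c$ ($n{\left(A,c \right)} = 7 + 1 \left(4 + c\right) = 7 + \left(4 + c\right) = 11 + c$)
$x = -2400$ ($x = - 2 \cdot 4 \cdot 300 = \left(-2\right) 1200 = -2400$)
$\left(n{\left(-167,185 \right)} + 5008\right) + x = \left(\left(11 + 185\right) + 5008\right) - 2400 = \left(196 + 5008\right) - 2400 = 5204 - 2400 = 2804$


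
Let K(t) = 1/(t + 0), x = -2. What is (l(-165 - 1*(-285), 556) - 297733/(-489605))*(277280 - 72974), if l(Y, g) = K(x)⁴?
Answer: 536643725949/3916840 ≈ 1.3701e+5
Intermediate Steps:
K(t) = 1/t
l(Y, g) = 1/16 (l(Y, g) = (1/(-2))⁴ = (-½)⁴ = 1/16)
(l(-165 - 1*(-285), 556) - 297733/(-489605))*(277280 - 72974) = (1/16 - 297733/(-489605))*(277280 - 72974) = (1/16 - 297733*(-1/489605))*204306 = (1/16 + 297733/489605)*204306 = (5253333/7833680)*204306 = 536643725949/3916840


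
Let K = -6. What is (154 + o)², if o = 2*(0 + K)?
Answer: 20164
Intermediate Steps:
o = -12 (o = 2*(0 - 6) = 2*(-6) = -12)
(154 + o)² = (154 - 12)² = 142² = 20164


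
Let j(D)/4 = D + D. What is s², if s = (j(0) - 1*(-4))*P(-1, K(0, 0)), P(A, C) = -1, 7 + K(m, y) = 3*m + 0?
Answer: 16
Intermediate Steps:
j(D) = 8*D (j(D) = 4*(D + D) = 4*(2*D) = 8*D)
K(m, y) = -7 + 3*m (K(m, y) = -7 + (3*m + 0) = -7 + 3*m)
s = -4 (s = (8*0 - 1*(-4))*(-1) = (0 + 4)*(-1) = 4*(-1) = -4)
s² = (-4)² = 16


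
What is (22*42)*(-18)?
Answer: -16632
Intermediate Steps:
(22*42)*(-18) = 924*(-18) = -16632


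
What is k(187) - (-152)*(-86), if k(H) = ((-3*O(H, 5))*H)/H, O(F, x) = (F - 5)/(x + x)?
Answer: -65633/5 ≈ -13127.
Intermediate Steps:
O(F, x) = (-5 + F)/(2*x) (O(F, x) = (-5 + F)/((2*x)) = (-5 + F)*(1/(2*x)) = (-5 + F)/(2*x))
k(H) = 3/2 - 3*H/10 (k(H) = ((-3*(-5 + H)/(2*5))*H)/H = ((-3*(-1/2 + H/10))*H)/H = ((3/2 - 3*H/10)*H)/H = (H*(3/2 - 3*H/10))/H = 3/2 - 3*H/10)
k(187) - (-152)*(-86) = (3/2 - 3/10*187) - (-152)*(-86) = (3/2 - 561/10) - 1*13072 = -273/5 - 13072 = -65633/5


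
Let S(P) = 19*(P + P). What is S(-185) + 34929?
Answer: 27899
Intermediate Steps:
S(P) = 38*P (S(P) = 19*(2*P) = 38*P)
S(-185) + 34929 = 38*(-185) + 34929 = -7030 + 34929 = 27899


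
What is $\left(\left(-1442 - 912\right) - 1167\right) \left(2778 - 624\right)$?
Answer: $-7584234$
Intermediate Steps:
$\left(\left(-1442 - 912\right) - 1167\right) \left(2778 - 624\right) = \left(\left(-1442 - 912\right) - 1167\right) 2154 = \left(-2354 - 1167\right) 2154 = \left(-3521\right) 2154 = -7584234$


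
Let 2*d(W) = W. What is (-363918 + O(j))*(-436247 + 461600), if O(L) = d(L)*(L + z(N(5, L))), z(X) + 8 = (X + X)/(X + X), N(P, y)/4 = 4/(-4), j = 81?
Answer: -9150430113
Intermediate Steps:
N(P, y) = -4 (N(P, y) = 4*(4/(-4)) = 4*(4*(-1/4)) = 4*(-1) = -4)
d(W) = W/2
z(X) = -7 (z(X) = -8 + (X + X)/(X + X) = -8 + (2*X)/((2*X)) = -8 + (2*X)*(1/(2*X)) = -8 + 1 = -7)
O(L) = L*(-7 + L)/2 (O(L) = (L/2)*(L - 7) = (L/2)*(-7 + L) = L*(-7 + L)/2)
(-363918 + O(j))*(-436247 + 461600) = (-363918 + (1/2)*81*(-7 + 81))*(-436247 + 461600) = (-363918 + (1/2)*81*74)*25353 = (-363918 + 2997)*25353 = -360921*25353 = -9150430113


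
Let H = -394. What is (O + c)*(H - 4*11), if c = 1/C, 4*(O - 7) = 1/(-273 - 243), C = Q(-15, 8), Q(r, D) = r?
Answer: -5222931/1720 ≈ -3036.6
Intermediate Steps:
C = -15
O = 14447/2064 (O = 7 + 1/(4*(-273 - 243)) = 7 + (¼)/(-516) = 7 + (¼)*(-1/516) = 7 - 1/2064 = 14447/2064 ≈ 6.9995)
c = -1/15 (c = 1/(-15) = -1/15 ≈ -0.066667)
(O + c)*(H - 4*11) = (14447/2064 - 1/15)*(-394 - 4*11) = 23849*(-394 - 44)/3440 = (23849/3440)*(-438) = -5222931/1720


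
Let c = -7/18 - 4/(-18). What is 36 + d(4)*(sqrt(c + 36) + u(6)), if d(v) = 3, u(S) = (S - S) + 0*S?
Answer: 36 + sqrt(1290)/2 ≈ 53.958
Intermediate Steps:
u(S) = 0 (u(S) = 0 + 0 = 0)
c = -1/6 (c = -7*1/18 - 4*(-1/18) = -7/18 + 2/9 = -1/6 ≈ -0.16667)
36 + d(4)*(sqrt(c + 36) + u(6)) = 36 + 3*(sqrt(-1/6 + 36) + 0) = 36 + 3*(sqrt(215/6) + 0) = 36 + 3*(sqrt(1290)/6 + 0) = 36 + 3*(sqrt(1290)/6) = 36 + sqrt(1290)/2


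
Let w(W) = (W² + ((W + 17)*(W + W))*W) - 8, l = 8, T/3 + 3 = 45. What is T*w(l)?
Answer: 410256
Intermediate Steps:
T = 126 (T = -9 + 3*45 = -9 + 135 = 126)
w(W) = -8 + W² + 2*W²*(17 + W) (w(W) = (W² + ((17 + W)*(2*W))*W) - 8 = (W² + (2*W*(17 + W))*W) - 8 = (W² + 2*W²*(17 + W)) - 8 = -8 + W² + 2*W²*(17 + W))
T*w(l) = 126*(-8 + 2*8³ + 35*8²) = 126*(-8 + 2*512 + 35*64) = 126*(-8 + 1024 + 2240) = 126*3256 = 410256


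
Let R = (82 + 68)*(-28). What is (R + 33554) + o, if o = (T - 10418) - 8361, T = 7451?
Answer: 18026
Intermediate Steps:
o = -11328 (o = (7451 - 10418) - 8361 = -2967 - 8361 = -11328)
R = -4200 (R = 150*(-28) = -4200)
(R + 33554) + o = (-4200 + 33554) - 11328 = 29354 - 11328 = 18026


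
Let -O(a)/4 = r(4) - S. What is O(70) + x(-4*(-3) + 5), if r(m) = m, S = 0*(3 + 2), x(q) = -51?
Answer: -67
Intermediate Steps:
S = 0 (S = 0*5 = 0)
O(a) = -16 (O(a) = -4*(4 - 1*0) = -4*(4 + 0) = -4*4 = -16)
O(70) + x(-4*(-3) + 5) = -16 - 51 = -67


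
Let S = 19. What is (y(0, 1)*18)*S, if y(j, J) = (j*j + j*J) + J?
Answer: 342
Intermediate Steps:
y(j, J) = J + j² + J*j (y(j, J) = (j² + J*j) + J = J + j² + J*j)
(y(0, 1)*18)*S = ((1 + 0² + 1*0)*18)*19 = ((1 + 0 + 0)*18)*19 = (1*18)*19 = 18*19 = 342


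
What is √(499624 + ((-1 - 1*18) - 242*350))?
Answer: √414905 ≈ 644.13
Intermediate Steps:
√(499624 + ((-1 - 1*18) - 242*350)) = √(499624 + ((-1 - 18) - 84700)) = √(499624 + (-19 - 84700)) = √(499624 - 84719) = √414905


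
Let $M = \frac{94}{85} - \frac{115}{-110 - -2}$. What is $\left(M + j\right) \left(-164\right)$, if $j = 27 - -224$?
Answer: $- \frac{95288387}{2295} \approx -41520.0$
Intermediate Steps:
$M = \frac{19927}{9180}$ ($M = 94 \cdot \frac{1}{85} - \frac{115}{-110 + 2} = \frac{94}{85} - \frac{115}{-108} = \frac{94}{85} - - \frac{115}{108} = \frac{94}{85} + \frac{115}{108} = \frac{19927}{9180} \approx 2.1707$)
$j = 251$ ($j = 27 + 224 = 251$)
$\left(M + j\right) \left(-164\right) = \left(\frac{19927}{9180} + 251\right) \left(-164\right) = \frac{2324107}{9180} \left(-164\right) = - \frac{95288387}{2295}$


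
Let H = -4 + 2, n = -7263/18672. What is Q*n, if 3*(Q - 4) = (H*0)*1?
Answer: -2421/1556 ≈ -1.5559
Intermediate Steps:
n = -2421/6224 (n = -7263*1/18672 = -2421/6224 ≈ -0.38898)
H = -2
Q = 4 (Q = 4 + (-2*0*1)/3 = 4 + (0*1)/3 = 4 + (⅓)*0 = 4 + 0 = 4)
Q*n = 4*(-2421/6224) = -2421/1556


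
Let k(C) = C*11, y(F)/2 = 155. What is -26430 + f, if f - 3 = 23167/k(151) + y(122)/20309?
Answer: -890997557810/33733249 ≈ -26413.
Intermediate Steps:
y(F) = 310 (y(F) = 2*155 = 310)
k(C) = 11*C
f = 572213260/33733249 (f = 3 + (23167/((11*151)) + 310/20309) = 3 + (23167/1661 + 310*(1/20309)) = 3 + (23167*(1/1661) + 310/20309) = 3 + (23167/1661 + 310/20309) = 3 + 471013513/33733249 = 572213260/33733249 ≈ 16.963)
-26430 + f = -26430 + 572213260/33733249 = -890997557810/33733249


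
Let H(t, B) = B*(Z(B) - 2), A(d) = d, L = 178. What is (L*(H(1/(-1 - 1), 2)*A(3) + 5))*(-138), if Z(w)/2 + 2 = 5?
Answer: -712356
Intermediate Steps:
Z(w) = 6 (Z(w) = -4 + 2*5 = -4 + 10 = 6)
H(t, B) = 4*B (H(t, B) = B*(6 - 2) = B*4 = 4*B)
(L*(H(1/(-1 - 1), 2)*A(3) + 5))*(-138) = (178*((4*2)*3 + 5))*(-138) = (178*(8*3 + 5))*(-138) = (178*(24 + 5))*(-138) = (178*29)*(-138) = 5162*(-138) = -712356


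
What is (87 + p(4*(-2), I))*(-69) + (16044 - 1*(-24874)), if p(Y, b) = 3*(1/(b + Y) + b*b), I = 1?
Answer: 243163/7 ≈ 34738.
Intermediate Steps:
p(Y, b) = 3*b² + 3/(Y + b) (p(Y, b) = 3*(1/(Y + b) + b²) = 3*(b² + 1/(Y + b)) = 3*b² + 3/(Y + b))
(87 + p(4*(-2), I))*(-69) + (16044 - 1*(-24874)) = (87 + 3*(1 + 1³ + (4*(-2))*1²)/(4*(-2) + 1))*(-69) + (16044 - 1*(-24874)) = (87 + 3*(1 + 1 - 8*1)/(-8 + 1))*(-69) + (16044 + 24874) = (87 + 3*(1 + 1 - 8)/(-7))*(-69) + 40918 = (87 + 3*(-⅐)*(-6))*(-69) + 40918 = (87 + 18/7)*(-69) + 40918 = (627/7)*(-69) + 40918 = -43263/7 + 40918 = 243163/7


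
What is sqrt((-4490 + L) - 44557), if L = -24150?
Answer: 3*I*sqrt(8133) ≈ 270.55*I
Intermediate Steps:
sqrt((-4490 + L) - 44557) = sqrt((-4490 - 24150) - 44557) = sqrt(-28640 - 44557) = sqrt(-73197) = 3*I*sqrt(8133)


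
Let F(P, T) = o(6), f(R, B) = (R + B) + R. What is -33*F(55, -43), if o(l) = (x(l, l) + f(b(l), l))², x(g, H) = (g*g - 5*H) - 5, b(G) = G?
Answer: -11913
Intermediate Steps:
f(R, B) = B + 2*R (f(R, B) = (B + R) + R = B + 2*R)
x(g, H) = -5 + g² - 5*H (x(g, H) = (g² - 5*H) - 5 = -5 + g² - 5*H)
o(l) = (-5 + l² - 2*l)² (o(l) = ((-5 + l² - 5*l) + (l + 2*l))² = ((-5 + l² - 5*l) + 3*l)² = (-5 + l² - 2*l)²)
F(P, T) = 361 (F(P, T) = (5 - 1*6² + 2*6)² = (5 - 1*36 + 12)² = (5 - 36 + 12)² = (-19)² = 361)
-33*F(55, -43) = -33*361 = -11913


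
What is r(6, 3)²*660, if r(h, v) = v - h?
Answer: 5940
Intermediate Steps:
r(6, 3)²*660 = (3 - 1*6)²*660 = (3 - 6)²*660 = (-3)²*660 = 9*660 = 5940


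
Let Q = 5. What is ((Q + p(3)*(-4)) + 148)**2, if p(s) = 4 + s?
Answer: 15625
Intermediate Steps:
((Q + p(3)*(-4)) + 148)**2 = ((5 + (4 + 3)*(-4)) + 148)**2 = ((5 + 7*(-4)) + 148)**2 = ((5 - 28) + 148)**2 = (-23 + 148)**2 = 125**2 = 15625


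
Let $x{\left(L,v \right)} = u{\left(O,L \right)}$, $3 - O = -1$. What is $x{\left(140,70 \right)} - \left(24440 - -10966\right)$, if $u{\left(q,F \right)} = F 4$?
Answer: $-34846$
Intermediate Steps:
$O = 4$ ($O = 3 - -1 = 3 + 1 = 4$)
$u{\left(q,F \right)} = 4 F$
$x{\left(L,v \right)} = 4 L$
$x{\left(140,70 \right)} - \left(24440 - -10966\right) = 4 \cdot 140 - \left(24440 - -10966\right) = 560 - \left(24440 + 10966\right) = 560 - 35406 = -34846$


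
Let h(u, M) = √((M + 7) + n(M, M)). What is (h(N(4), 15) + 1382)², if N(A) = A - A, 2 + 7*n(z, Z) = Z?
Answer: (9674 + √1169)²/49 ≈ 1.9234e+6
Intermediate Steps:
n(z, Z) = -2/7 + Z/7
N(A) = 0
h(u, M) = √(47/7 + 8*M/7) (h(u, M) = √((M + 7) + (-2/7 + M/7)) = √((7 + M) + (-2/7 + M/7)) = √(47/7 + 8*M/7))
(h(N(4), 15) + 1382)² = (√(329 + 56*15)/7 + 1382)² = (√(329 + 840)/7 + 1382)² = (√1169/7 + 1382)² = (1382 + √1169/7)²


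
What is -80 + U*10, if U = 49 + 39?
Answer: 800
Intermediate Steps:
U = 88
-80 + U*10 = -80 + 88*10 = -80 + 880 = 800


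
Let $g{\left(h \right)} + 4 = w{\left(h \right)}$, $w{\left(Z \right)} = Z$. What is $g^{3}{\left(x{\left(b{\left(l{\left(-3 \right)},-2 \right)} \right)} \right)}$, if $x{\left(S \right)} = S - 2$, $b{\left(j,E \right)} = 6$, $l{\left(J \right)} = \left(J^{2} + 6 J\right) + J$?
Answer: $0$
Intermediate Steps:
$l{\left(J \right)} = J^{2} + 7 J$
$x{\left(S \right)} = -2 + S$
$g{\left(h \right)} = -4 + h$
$g^{3}{\left(x{\left(b{\left(l{\left(-3 \right)},-2 \right)} \right)} \right)} = \left(-4 + \left(-2 + 6\right)\right)^{3} = \left(-4 + 4\right)^{3} = 0^{3} = 0$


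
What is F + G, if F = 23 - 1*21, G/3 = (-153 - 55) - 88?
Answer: -886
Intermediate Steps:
G = -888 (G = 3*((-153 - 55) - 88) = 3*(-208 - 88) = 3*(-296) = -888)
F = 2 (F = 23 - 21 = 2)
F + G = 2 - 888 = -886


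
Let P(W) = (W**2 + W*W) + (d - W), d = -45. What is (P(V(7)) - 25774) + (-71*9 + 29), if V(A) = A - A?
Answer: -26429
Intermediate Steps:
V(A) = 0
P(W) = -45 - W + 2*W**2 (P(W) = (W**2 + W*W) + (-45 - W) = (W**2 + W**2) + (-45 - W) = 2*W**2 + (-45 - W) = -45 - W + 2*W**2)
(P(V(7)) - 25774) + (-71*9 + 29) = ((-45 - 1*0 + 2*0**2) - 25774) + (-71*9 + 29) = ((-45 + 0 + 2*0) - 25774) + (-639 + 29) = ((-45 + 0 + 0) - 25774) - 610 = (-45 - 25774) - 610 = -25819 - 610 = -26429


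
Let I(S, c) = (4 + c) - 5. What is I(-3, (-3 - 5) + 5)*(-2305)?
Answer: 9220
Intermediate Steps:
I(S, c) = -1 + c
I(-3, (-3 - 5) + 5)*(-2305) = (-1 + ((-3 - 5) + 5))*(-2305) = (-1 + (-8 + 5))*(-2305) = (-1 - 3)*(-2305) = -4*(-2305) = 9220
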